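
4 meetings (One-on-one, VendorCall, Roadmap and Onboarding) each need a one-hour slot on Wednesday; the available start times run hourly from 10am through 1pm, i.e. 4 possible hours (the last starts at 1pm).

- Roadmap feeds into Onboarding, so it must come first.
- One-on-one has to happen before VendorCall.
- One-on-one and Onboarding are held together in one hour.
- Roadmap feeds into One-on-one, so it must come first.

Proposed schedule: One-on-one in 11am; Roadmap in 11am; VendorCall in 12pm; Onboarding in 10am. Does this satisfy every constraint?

Invalid. Roadmap feeds into Onboarding, so it must come first.

One-on-one has to happen before VendorCall — holds.
Roadmap feeds into Onboarding, so it must come first — violated.
Roadmap feeds into One-on-one, so it must come first — violated.
One-on-one and Onboarding are held together in one hour — violated.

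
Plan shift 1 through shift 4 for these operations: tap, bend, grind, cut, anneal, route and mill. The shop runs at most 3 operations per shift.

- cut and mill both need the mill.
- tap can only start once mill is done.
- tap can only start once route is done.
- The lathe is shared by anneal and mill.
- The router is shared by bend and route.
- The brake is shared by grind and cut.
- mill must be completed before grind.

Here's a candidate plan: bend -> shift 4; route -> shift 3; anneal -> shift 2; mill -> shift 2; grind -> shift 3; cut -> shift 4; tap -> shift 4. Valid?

The brake is shared by grind and cut — holds.
tap can only start once mill is done — holds.
tap can only start once route is done — holds.
The router is shared by bend and route — holds.
cut and mill both need the mill — holds.
The shop runs at most 3 operations per shift — holds.
The lathe is shared by anneal and mill — violated.
mill must be completed before grind — holds.

Invalid. The lathe is shared by anneal and mill.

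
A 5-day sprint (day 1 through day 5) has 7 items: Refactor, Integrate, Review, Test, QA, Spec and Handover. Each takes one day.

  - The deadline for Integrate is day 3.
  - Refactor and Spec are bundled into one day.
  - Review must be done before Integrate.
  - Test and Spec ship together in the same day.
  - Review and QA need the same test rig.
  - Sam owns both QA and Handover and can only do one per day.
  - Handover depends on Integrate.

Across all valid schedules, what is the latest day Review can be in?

Downstream work caps Review at day 2.
Review at day 2 is achievable: Review=day 2, QA=day 1, Handover=day 4, Test=day 1, Refactor=day 1, Integrate=day 3, Spec=day 1.

day 2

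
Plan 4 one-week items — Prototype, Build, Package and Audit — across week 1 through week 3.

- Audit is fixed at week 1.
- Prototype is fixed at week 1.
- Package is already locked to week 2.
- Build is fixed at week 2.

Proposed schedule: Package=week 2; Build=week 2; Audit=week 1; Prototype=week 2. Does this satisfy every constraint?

Invalid. Prototype is fixed at week 1.

Build is fixed at week 2 — holds.
Package is already locked to week 2 — holds.
Audit is fixed at week 1 — holds.
Prototype is fixed at week 1 — violated.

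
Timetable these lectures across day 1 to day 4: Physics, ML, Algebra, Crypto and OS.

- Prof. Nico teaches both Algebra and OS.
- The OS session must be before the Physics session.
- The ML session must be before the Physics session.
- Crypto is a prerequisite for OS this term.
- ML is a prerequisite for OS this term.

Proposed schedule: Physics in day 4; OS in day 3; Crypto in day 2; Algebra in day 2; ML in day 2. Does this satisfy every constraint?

Yes

Crypto is a prerequisite for OS this term — holds.
ML is a prerequisite for OS this term — holds.
The ML session must be before the Physics session — holds.
The OS session must be before the Physics session — holds.
Prof. Nico teaches both Algebra and OS — holds.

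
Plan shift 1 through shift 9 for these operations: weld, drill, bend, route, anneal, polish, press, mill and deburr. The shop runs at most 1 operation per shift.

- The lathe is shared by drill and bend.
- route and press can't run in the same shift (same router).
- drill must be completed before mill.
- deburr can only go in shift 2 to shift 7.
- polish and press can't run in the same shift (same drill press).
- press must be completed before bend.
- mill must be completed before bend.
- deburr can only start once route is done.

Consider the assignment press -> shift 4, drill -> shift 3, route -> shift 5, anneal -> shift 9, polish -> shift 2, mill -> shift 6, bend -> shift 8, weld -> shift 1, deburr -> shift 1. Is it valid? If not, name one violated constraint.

No — it violates: deburr can only go in shift 2 to shift 7

deburr can only start once route is done — violated.
mill must be completed before bend — holds.
polish and press can't run in the same shift (same drill press) — holds.
route and press can't run in the same shift (same router) — holds.
deburr can only go in shift 2 to shift 7 — violated.
drill must be completed before mill — holds.
The lathe is shared by drill and bend — holds.
The shop runs at most 1 operation per shift — violated.
press must be completed before bend — holds.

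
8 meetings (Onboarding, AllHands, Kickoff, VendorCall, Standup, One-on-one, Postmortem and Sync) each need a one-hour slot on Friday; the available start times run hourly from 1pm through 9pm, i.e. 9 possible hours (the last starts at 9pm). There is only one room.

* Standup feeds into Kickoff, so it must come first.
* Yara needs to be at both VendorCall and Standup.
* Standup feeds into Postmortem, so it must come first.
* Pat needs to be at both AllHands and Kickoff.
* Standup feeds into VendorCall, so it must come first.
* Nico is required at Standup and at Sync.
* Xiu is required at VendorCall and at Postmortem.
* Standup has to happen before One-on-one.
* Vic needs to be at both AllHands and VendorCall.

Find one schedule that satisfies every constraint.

Standup -> 1pm, AllHands -> 7pm, Onboarding -> 6pm, Sync -> 8pm, One-on-one -> 4pm, Kickoff -> 2pm, Postmortem -> 5pm, VendorCall -> 3pm

Checking: Standup(1pm) before One-on-one(4pm); Standup(1pm) before Postmortem(5pm); Standup(1pm) before VendorCall(3pm); Standup(1pm) before Kickoff(2pm); VendorCall(3pm) != Standup(1pm); AllHands(7pm) != Kickoff(2pm); Standup(1pm) != Sync(8pm); AllHands(7pm) != VendorCall(3pm); VendorCall(3pm) != Postmortem(5pm); max 1 per hour (cap 1).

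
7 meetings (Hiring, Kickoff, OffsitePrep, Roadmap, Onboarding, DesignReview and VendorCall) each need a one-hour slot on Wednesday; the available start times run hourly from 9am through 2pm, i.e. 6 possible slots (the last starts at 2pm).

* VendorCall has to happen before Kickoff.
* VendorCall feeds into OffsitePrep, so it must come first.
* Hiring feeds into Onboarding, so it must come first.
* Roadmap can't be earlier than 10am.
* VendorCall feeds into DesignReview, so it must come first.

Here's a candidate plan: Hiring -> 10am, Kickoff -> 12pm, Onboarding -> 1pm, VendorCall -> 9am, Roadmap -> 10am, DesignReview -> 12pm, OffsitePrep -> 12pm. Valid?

Valid

Roadmap can't be earlier than 10am — holds.
VendorCall feeds into OffsitePrep, so it must come first — holds.
VendorCall feeds into DesignReview, so it must come first — holds.
VendorCall has to happen before Kickoff — holds.
Hiring feeds into Onboarding, so it must come first — holds.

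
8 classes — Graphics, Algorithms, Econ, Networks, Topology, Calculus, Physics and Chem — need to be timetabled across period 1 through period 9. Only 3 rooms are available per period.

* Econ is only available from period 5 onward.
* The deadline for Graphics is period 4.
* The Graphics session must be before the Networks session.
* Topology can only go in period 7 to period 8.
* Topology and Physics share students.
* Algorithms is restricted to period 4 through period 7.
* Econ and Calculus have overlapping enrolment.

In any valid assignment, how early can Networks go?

period 2

Precedence pushes Networks to at least period 2.
Networks at period 2 is achievable: Econ=period 5, Calculus=period 1, Topology=period 7, Physics=period 1, Chem=period 2, Networks=period 2, Algorithms=period 4, Graphics=period 1.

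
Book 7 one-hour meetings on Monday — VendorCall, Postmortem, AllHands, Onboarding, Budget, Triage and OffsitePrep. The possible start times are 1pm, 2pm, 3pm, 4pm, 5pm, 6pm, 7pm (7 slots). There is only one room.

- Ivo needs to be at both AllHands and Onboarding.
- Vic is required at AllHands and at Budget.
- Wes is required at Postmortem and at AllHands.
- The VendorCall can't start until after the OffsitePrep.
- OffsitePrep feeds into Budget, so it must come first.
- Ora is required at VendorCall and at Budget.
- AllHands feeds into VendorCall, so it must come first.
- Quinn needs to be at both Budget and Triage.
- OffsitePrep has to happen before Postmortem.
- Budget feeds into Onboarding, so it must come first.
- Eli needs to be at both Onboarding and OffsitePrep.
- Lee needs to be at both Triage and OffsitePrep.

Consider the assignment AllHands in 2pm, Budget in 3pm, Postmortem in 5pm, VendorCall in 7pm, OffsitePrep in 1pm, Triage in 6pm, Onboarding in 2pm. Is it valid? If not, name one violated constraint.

No. Ivo needs to be at both AllHands and Onboarding is not satisfied.

Ivo needs to be at both AllHands and Onboarding — violated.
Quinn needs to be at both Budget and Triage — holds.
OffsitePrep has to happen before Postmortem — holds.
AllHands feeds into VendorCall, so it must come first — holds.
Wes is required at Postmortem and at AllHands — holds.
Eli needs to be at both Onboarding and OffsitePrep — holds.
Budget feeds into Onboarding, so it must come first — violated.
Ora is required at VendorCall and at Budget — holds.
OffsitePrep feeds into Budget, so it must come first — holds.
Vic is required at AllHands and at Budget — holds.
There is only one room — violated.
The VendorCall can't start until after the OffsitePrep — holds.
Lee needs to be at both Triage and OffsitePrep — holds.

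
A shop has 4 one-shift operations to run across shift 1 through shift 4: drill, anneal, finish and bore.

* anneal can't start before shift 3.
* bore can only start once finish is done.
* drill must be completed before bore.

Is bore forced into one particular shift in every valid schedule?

No

bore can be shift 2 (e.g. drill in shift 1; bore in shift 2; finish in shift 1; anneal in shift 3) or shift 3 (e.g. anneal in shift 3, finish in shift 1, bore in shift 3, drill in shift 1).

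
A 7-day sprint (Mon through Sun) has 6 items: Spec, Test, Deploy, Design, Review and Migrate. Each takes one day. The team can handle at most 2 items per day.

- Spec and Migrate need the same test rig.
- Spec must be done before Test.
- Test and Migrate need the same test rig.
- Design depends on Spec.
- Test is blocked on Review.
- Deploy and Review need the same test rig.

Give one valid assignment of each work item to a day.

Design in Tue, Migrate in Wed, Test in Tue, Spec in Mon, Deploy in Wed, Review in Mon

Checking: Spec(Mon) before Test(Tue); Review(Mon) before Test(Tue); Spec(Mon) before Design(Tue); Deploy(Wed) != Review(Mon); Spec(Mon) != Migrate(Wed); Test(Tue) != Migrate(Wed); max 2 per day (cap 2).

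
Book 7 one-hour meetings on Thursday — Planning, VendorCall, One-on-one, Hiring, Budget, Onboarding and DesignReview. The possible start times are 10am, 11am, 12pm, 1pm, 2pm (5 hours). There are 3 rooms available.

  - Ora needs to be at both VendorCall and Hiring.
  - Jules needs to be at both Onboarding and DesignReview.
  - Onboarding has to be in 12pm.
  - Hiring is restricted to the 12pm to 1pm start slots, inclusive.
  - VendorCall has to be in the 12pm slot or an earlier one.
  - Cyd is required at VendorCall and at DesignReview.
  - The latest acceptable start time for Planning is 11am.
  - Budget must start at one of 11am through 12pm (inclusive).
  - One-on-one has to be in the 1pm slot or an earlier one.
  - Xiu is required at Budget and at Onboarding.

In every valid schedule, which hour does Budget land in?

Budget's window is 11am–12pm.
Onboarding is fixed at 12pm, and Budget can't share a hour with Onboarding.
So Budget must be 11am.

11am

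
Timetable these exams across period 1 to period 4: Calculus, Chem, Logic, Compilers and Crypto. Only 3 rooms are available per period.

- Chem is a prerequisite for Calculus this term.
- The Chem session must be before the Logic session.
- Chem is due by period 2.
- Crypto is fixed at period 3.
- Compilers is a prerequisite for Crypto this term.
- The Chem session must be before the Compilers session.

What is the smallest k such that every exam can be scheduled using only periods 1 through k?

The precedence chain requires at least 3 distinct periods.
With at most 3 per period and 5 exams, at least 2 periods are needed.
3 works (last occupied period: period 3): for example Chem=period 1, Crypto=period 3, Calculus=period 2, Compilers=period 2, Logic=period 2.

3 periods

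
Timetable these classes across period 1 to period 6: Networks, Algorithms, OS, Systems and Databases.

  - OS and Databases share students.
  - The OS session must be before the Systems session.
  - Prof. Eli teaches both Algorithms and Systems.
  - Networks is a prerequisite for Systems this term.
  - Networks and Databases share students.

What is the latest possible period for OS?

period 5

Downstream work caps OS at period 5.
OS at period 5 is achievable: OS=period 5; Systems=period 6; Networks=period 1; Databases=period 2; Algorithms=period 1.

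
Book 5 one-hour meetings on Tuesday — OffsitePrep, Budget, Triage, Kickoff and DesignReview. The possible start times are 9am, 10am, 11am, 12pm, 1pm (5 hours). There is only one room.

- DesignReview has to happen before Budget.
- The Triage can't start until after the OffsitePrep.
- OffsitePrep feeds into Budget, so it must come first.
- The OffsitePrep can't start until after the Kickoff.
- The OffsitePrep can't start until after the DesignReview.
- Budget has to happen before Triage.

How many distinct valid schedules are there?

2

Enumerating: OffsitePrep=11am; Triage=1pm; Budget=12pm; DesignReview=9am; Kickoff=10am | DesignReview in 10am; Kickoff in 9am; Triage in 1pm; Budget in 12pm; OffsitePrep in 11am.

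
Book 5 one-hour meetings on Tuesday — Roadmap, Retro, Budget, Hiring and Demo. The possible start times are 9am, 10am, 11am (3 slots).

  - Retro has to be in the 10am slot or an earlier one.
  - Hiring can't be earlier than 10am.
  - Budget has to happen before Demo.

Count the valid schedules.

36

Splitting on Roadmap: it can be 9am (12), 10am (12), 11am (12). Listing each branch's schedules as (Retro, Budget, Hiring, Demo):
Roadmap=9am: (9am,9am,10am,10am) (9am,9am,10am,11am) (9am,9am,11am,10am) (9am,9am,11am,11am) (9am,10am,10am,11am) (9am,10am,11am,11am) (10am,9am,10am,10am) (10am,9am,10am,11am) (10am,9am,11am,10am) (10am,9am,11am,11am) (10am,10am,10am,11am) (10am,10am,11am,11am) — 12.
Roadmap=10am: (9am,9am,10am,10am) (9am,9am,10am,11am) (9am,9am,11am,10am) (9am,9am,11am,11am) (9am,10am,10am,11am) (9am,10am,11am,11am) (10am,9am,10am,10am) (10am,9am,10am,11am) (10am,9am,11am,10am) (10am,9am,11am,11am) (10am,10am,10am,11am) (10am,10am,11am,11am) — 12.
Roadmap=11am: (9am,9am,10am,10am) (9am,9am,10am,11am) (9am,9am,11am,10am) (9am,9am,11am,11am) (9am,10am,10am,11am) (9am,10am,11am,11am) (10am,9am,10am,10am) (10am,9am,10am,11am) (10am,9am,11am,10am) (10am,9am,11am,11am) (10am,10am,10am,11am) (10am,10am,11am,11am) — 12.
Summing: 12 + 12 + 12 = 36.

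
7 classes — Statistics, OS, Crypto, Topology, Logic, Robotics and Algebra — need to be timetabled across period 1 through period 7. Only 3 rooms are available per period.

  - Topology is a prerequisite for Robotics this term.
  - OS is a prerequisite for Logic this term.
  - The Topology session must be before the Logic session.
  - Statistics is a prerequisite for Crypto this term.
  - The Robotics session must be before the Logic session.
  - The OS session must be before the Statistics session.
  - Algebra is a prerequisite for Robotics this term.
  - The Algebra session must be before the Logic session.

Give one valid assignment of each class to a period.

Statistics in period 2, Logic in period 3, OS in period 1, Crypto in period 3, Algebra in period 1, Robotics in period 2, Topology in period 1

Checking: OS(period 1) before Statistics(period 2); Topology(period 1) before Robotics(period 2); Topology(period 1) before Logic(period 3); Algebra(period 1) before Robotics(period 2); Robotics(period 2) before Logic(period 3); Statistics(period 2) before Crypto(period 3); Algebra(period 1) before Logic(period 3); OS(period 1) before Logic(period 3); max 3 per period (cap 3).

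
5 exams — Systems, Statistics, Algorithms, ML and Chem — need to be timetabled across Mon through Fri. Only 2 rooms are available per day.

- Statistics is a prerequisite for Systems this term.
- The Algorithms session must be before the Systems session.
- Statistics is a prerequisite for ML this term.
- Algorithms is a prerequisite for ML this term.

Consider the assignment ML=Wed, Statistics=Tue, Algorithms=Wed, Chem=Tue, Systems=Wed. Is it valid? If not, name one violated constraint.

No. Only 2 rooms are available per day is not satisfied.

Statistics is a prerequisite for Systems this term — holds.
Algorithms is a prerequisite for ML this term — violated.
The Algorithms session must be before the Systems session — violated.
Statistics is a prerequisite for ML this term — holds.
Only 2 rooms are available per day — violated.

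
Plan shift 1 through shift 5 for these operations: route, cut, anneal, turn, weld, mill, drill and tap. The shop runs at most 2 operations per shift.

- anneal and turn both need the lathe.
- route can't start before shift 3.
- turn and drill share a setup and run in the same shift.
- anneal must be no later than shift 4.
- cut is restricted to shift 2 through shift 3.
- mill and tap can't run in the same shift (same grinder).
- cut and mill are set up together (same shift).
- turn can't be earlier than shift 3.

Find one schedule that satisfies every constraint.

turn=shift 4, tap=shift 3, drill=shift 4, anneal=shift 1, mill=shift 2, cut=shift 2, weld=shift 1, route=shift 3

Checking: anneal(shift 1) != turn(shift 4); mill(shift 2) != tap(shift 3); cut = mill = shift 2; turn = drill = shift 4; anneal=shift 1 in [shift 1,shift 4]; turn=shift 4 in [shift 3,shift 5]; cut=shift 2 in [shift 2,shift 3]; route=shift 3 in [shift 3,shift 5]; max 2 per shift (cap 2).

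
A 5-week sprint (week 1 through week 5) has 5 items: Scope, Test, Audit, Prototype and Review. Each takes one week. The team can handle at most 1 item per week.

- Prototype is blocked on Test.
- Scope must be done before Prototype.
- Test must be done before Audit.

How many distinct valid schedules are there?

25

Splitting on Scope: it can be week 1 (8), week 2 (8), week 3 (6), week 4 (3). Listing each branch's schedules as (Test, Audit, Prototype, Review) by week number:
Scope=week 1: (2,3,4,5) (2,3,5,4) (2,4,3,5) (2,4,5,3) (2,5,3,4) (2,5,4,3) (3,4,5,2) (3,5,4,2) — 8.
Scope=week 2: (1,3,4,5) (1,3,5,4) (1,4,3,5) (1,4,5,3) (1,5,3,4) (1,5,4,3) (3,4,5,1) (3,5,4,1) — 8.
Scope=week 3: (1,2,4,5) (1,2,5,4) (1,4,5,2) (1,5,4,2) (2,4,5,1) (2,5,4,1) — 6.
Scope=week 4: (1,2,5,3) (1,3,5,2) (2,3,5,1) — 3.
Summing: 8 + 8 + 6 + 3 = 25.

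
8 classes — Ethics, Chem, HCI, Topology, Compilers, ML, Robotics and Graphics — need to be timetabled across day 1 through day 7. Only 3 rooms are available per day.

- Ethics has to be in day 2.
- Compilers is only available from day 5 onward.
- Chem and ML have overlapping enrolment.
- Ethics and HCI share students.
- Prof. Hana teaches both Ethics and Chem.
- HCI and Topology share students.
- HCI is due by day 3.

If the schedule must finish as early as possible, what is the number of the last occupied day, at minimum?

With at most 3 per day and 8 classes, at least 3 days are needed.
Compilers can't be placed before day 5, so the schedule must run through at least day 5.
5 works (last occupied day: day 5): for example Chem=day 1; Graphics=day 3; Compilers=day 5; Robotics=day 1; Ethics=day 2; HCI=day 1; ML=day 2; Topology=day 2.

day 5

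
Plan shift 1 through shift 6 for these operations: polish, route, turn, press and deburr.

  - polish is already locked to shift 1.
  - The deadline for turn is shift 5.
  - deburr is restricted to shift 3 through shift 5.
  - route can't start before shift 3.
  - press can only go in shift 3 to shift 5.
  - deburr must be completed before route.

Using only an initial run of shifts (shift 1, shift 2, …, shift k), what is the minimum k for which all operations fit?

4 shifts

The precedence chain requires at least 2 distinct shifts.
Propagating the time windows through the other constraints, route can't land before shift 4, so the schedule must run through at least shift 4.
4 works (last occupied shift: shift 4): for example polish -> shift 1; route -> shift 4; turn -> shift 1; press -> shift 3; deburr -> shift 3.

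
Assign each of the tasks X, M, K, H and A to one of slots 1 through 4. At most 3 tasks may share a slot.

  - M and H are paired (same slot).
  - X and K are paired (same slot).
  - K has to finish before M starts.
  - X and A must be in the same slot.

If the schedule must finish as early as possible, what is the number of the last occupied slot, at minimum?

2

The precedence chain requires at least 2 distinct slots.
With at most 3 per slot and 5 tasks, at least 2 slots are needed.
2 works (last occupied slot: 2): for example M -> 2, A -> 1, K -> 1, X -> 1, H -> 2.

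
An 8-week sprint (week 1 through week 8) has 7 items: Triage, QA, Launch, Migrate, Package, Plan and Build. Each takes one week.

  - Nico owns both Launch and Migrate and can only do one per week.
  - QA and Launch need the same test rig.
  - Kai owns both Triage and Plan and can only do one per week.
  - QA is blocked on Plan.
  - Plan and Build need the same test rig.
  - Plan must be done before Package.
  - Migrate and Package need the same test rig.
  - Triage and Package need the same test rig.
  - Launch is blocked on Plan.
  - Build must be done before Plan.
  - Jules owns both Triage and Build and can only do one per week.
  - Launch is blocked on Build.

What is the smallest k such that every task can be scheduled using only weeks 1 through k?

The precedence chain requires at least 3 distinct weeks.
Could 3 weeks be enough, i.e. nothing placed later than week 3? No: Launch must come after Build (at week 1 or later) → {week 2, week 3}; Build must come before Launch (at week 3 or earlier) → {week 1, week 2}; Plan must come before Launch (at week 3 or earlier) → {week 1, week 2}; Package must come after Plan (at week 1 or later) → {week 2, week 3}; Plan must come after Build (at week 1 or later) → {week 2}; Build must come before Plan (at week 2 or earlier) → {week 1}; Triage can't share with Build (week 1) → {week 2, week 3}; Triage can't share with Plan (week 2) → {week 3}; Package can't share with Triage (week 3) → {week 2}; Package must come after Plan (at week 2 or later) → nothing is left.
So 3 weeks is not enough.
4 works (last occupied week: week 4): for example Plan -> week 2; Package -> week 3; Triage -> week 4; Migrate -> week 1; Build -> week 1; Launch -> week 3; QA -> week 4.

4 weeks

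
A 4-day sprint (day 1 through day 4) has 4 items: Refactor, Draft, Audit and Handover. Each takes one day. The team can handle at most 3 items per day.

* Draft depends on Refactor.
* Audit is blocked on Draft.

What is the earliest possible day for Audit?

Precedence pushes Audit to at least day 3.
Audit at day 3 is achievable: Handover=day 1; Audit=day 3; Refactor=day 1; Draft=day 2.

day 3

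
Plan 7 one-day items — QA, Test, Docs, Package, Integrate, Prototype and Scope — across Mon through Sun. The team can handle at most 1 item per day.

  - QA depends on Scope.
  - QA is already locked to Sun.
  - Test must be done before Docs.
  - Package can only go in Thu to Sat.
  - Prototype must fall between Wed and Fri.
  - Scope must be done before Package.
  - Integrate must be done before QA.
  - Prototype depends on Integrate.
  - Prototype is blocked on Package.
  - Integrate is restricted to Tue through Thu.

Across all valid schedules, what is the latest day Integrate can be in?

Wed

Integrate is available from Tue; Integrate's own window allows nothing later than Thu.
Integrate at Wed is achievable: Scope=Mon; Test=Tue; Integrate=Wed; QA=Sun; Prototype=Fri; Docs=Sat; Package=Thu.
Nothing later works — the capacity limit rule out every day after Wed.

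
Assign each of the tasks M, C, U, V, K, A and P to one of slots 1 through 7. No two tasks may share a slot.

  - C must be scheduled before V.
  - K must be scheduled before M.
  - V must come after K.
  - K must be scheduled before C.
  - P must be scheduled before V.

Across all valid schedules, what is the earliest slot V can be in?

4

Precedence pushes V to at least 3.
V at 4 is achievable: U -> 6; V -> 4; C -> 2; A -> 7; P -> 3; M -> 5; K -> 1.
Nothing earlier works — the capacity limit rule out every slot before 4.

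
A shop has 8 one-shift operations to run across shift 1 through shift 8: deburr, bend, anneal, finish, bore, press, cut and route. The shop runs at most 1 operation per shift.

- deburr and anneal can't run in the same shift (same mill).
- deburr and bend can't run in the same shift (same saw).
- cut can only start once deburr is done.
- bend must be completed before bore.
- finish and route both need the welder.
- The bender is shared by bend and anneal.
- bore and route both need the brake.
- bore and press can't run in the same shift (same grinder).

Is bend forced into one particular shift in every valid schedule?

bend can be shift 1 (e.g. bore=shift 3; cut=shift 4; press=shift 7; bend=shift 1; finish=shift 6; route=shift 8; anneal=shift 5; deburr=shift 2) or shift 2 (e.g. bore in shift 3, anneal in shift 5, bend in shift 2, route in shift 8, cut in shift 4, press in shift 7, finish in shift 6, deburr in shift 1).

No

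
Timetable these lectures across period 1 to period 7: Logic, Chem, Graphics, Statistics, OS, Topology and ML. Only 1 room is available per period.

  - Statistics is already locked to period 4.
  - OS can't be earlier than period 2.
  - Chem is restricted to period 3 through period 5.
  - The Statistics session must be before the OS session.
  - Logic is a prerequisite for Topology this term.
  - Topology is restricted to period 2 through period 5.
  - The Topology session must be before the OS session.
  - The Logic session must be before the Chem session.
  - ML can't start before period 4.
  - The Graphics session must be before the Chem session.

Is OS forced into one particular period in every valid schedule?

OS can be period 6 (e.g. ML in period 7; Logic in period 1; Topology in period 5; OS in period 6; Statistics in period 4; Graphics in period 2; Chem in period 3) or period 7 (e.g. Graphics in period 2, ML in period 6, OS in period 7, Statistics in period 4, Chem in period 3, Logic in period 1, Topology in period 5).

No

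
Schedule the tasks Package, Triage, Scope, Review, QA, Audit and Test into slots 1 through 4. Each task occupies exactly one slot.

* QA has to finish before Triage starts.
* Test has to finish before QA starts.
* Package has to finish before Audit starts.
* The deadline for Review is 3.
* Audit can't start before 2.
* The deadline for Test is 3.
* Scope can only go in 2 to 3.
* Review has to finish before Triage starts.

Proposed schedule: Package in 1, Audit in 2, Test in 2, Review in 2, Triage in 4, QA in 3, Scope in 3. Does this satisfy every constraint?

Scope can only go in 2 to 3 — holds.
Package has to finish before Audit starts — holds.
The deadline for Review is 3 — holds.
Test has to finish before QA starts — holds.
The deadline for Test is 3 — holds.
QA has to finish before Triage starts — holds.
Audit can't start before 2 — holds.
Review has to finish before Triage starts — holds.

Valid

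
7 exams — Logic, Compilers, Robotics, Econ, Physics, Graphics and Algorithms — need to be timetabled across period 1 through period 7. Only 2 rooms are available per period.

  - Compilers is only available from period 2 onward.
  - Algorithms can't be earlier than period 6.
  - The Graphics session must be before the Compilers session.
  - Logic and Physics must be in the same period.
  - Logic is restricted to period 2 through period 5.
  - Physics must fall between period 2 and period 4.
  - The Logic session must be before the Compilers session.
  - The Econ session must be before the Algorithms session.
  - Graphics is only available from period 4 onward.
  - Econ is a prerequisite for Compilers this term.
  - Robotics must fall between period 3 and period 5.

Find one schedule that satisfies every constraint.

Algorithms -> period 6, Econ -> period 1, Compilers -> period 5, Graphics -> period 4, Robotics -> period 3, Logic -> period 2, Physics -> period 2

Checking: Logic(period 2) before Compilers(period 5); Graphics(period 4) before Compilers(period 5); Econ(period 1) before Compilers(period 5); Econ(period 1) before Algorithms(period 6); Logic = Physics = period 2; Physics=period 2 in [period 2,period 4]; Graphics=period 4 in [period 4,period 7]; Logic=period 2 in [period 2,period 5]; Compilers=period 5 in [period 2,period 7]; Algorithms=period 6 in [period 6,period 7]; Robotics=period 3 in [period 3,period 5]; max 2 per period (cap 2).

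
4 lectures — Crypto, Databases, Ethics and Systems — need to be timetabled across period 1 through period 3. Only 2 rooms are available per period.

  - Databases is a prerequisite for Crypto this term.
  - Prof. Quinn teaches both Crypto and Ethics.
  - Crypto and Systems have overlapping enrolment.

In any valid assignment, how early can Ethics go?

period 1

Ethics at period 1 is achievable: Databases -> period 1, Ethics -> period 1, Systems -> period 3, Crypto -> period 2.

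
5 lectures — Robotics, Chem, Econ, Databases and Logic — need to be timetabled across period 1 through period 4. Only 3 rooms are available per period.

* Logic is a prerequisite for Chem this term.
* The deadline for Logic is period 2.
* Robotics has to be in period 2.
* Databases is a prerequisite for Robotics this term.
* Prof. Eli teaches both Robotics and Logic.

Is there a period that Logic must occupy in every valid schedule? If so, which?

Logic's window is period 1–period 2.
Robotics is fixed at period 2, and Logic can't share a period with Robotics.
So Logic must be period 1.

period 1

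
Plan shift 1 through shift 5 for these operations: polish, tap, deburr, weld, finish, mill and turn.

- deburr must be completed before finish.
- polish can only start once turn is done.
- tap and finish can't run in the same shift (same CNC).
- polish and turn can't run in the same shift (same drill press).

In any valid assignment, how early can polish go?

shift 2

Precedence pushes polish to at least shift 2.
polish at shift 2 is achievable: tap=shift 1; polish=shift 2; turn=shift 1; weld=shift 1; finish=shift 2; mill=shift 1; deburr=shift 1.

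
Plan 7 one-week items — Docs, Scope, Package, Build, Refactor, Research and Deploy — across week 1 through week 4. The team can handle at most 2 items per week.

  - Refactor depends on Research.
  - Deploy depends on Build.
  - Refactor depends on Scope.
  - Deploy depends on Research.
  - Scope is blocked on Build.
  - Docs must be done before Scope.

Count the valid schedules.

40

Splitting on Docs: it can be week 1 (23), week 2 (17). Listing each branch's schedules as (Scope, Package, Build, Refactor, Research, Deploy) by week number:
Docs=week 1: (2,2,1,4,3,4) (2,3,1,3,2,4) (2,3,1,4,2,3) (2,3,1,4,2,4) (2,3,1,4,3,4) (2,4,1,3,2,3) (2,4,1,3,2,4) (2,4,1,4,2,3) (3,1,2,4,2,3) (3,1,2,4,2,4) (3,1,2,4,3,4) (3,2,1,4,2,3) (3,2,1,4,2,4) (3,2,1,4,3,4) (3,2,2,4,1,3) (3,2,2,4,1,4) (3,2,2,4,3,4) (3,3,1,4,2,4) (3,3,2,4,1,4) (3,3,2,4,2,4) (3,4,1,4,2,3) (3,4,2,4,1,3) (3,4,2,4,2,3) — 23.
Docs=week 2: (3,1,1,4,2,3) (3,1,1,4,2,4) (3,1,1,4,3,4) (3,1,2,4,1,3) (3,1,2,4,1,4) (3,1,2,4,3,4) (3,2,1,4,1,3) (3,2,1,4,1,4) (3,2,1,4,3,4) (3,3,1,4,1,2) (3,3,1,4,1,4) (3,3,1,4,2,4) (3,3,2,4,1,4) (3,4,1,4,1,2) (3,4,1,4,1,3) (3,4,1,4,2,3) (3,4,2,4,1,3) — 17.
Summing: 23 + 17 = 40.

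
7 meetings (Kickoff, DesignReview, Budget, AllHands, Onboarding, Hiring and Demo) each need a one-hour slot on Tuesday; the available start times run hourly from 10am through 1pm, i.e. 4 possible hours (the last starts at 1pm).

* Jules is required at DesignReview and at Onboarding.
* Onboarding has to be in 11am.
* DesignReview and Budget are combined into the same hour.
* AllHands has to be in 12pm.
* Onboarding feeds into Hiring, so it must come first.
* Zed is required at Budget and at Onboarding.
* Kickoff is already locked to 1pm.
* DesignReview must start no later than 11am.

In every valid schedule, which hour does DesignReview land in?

DesignReview's window is 10am–11am.
Onboarding is fixed at 11am, and DesignReview can't share a hour with Onboarding.
So DesignReview must be 10am.

10am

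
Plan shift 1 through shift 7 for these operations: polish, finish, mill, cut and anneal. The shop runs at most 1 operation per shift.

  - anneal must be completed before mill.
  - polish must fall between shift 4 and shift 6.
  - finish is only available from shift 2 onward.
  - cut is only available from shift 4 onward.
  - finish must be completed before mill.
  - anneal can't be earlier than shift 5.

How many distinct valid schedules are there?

Splitting on polish: it can be shift 4 (6), shift 5 (2), shift 6 (2). Listing each branch's schedules as (finish, mill, cut, anneal) by shift number:
polish=shift 4: (2,6,7,5) (2,7,5,6) (2,7,6,5) (3,6,7,5) (3,7,5,6) (3,7,6,5) — 6.
polish=shift 5: (2,7,4,6) (3,7,4,6) — 2.
polish=shift 6: (2,7,4,5) (3,7,4,5) — 2.
Summing: 6 + 2 + 2 = 10.

10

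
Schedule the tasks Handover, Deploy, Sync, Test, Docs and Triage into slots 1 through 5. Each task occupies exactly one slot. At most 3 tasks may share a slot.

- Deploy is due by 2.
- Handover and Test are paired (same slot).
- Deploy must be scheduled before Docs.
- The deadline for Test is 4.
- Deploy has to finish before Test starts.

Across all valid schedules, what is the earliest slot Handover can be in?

Handover must be in the same slot as Test, which can't be before 2, so Handover is at least 2; Handover must be in the same slot as Test, which can't be after 4, so Handover is at most 4.
Handover at 2 is achievable: Handover in 2; Deploy in 1; Triage in 1; Sync in 1; Test in 2; Docs in 2.

2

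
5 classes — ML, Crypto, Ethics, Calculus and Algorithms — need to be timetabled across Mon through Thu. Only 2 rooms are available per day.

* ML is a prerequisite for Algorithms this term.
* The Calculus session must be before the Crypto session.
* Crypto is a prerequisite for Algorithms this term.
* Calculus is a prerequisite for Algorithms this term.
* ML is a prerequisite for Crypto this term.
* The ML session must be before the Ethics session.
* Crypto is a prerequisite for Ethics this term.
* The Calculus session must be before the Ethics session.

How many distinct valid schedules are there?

8

Splitting on ML: it can be Mon (6), Tue (2). Listing each branch's schedules as (Crypto, Ethics, Calculus, Algorithms):
ML=Mon: (Tue,Wed,Mon,Wed) (Tue,Wed,Mon,Thu) (Tue,Thu,Mon,Wed) (Tue,Thu,Mon,Thu) (Wed,Thu,Mon,Thu) (Wed,Thu,Tue,Thu) — 6.
ML=Tue: (Wed,Thu,Mon,Thu) (Wed,Thu,Tue,Thu) — 2.
Summing: 6 + 2 = 8.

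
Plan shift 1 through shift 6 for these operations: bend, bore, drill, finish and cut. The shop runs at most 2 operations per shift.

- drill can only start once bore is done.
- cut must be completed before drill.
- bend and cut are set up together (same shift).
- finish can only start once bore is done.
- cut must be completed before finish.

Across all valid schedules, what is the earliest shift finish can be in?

Precedence pushes finish to at least shift 2.
finish at shift 3 is achievable: drill in shift 3, bend in shift 2, finish in shift 3, cut in shift 2, bore in shift 1.
Nothing earlier works — the capacity limit rule out every shift before shift 3.

shift 3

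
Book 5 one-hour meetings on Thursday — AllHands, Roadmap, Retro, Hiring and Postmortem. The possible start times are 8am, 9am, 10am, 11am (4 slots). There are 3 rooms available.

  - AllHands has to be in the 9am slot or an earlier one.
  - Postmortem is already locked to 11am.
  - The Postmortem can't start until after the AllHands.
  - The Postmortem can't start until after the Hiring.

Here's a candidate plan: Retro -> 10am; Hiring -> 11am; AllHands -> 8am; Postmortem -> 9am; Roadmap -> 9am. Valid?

The Postmortem can't start until after the Hiring — violated.
AllHands has to be in the 9am slot or an earlier one — holds.
There are 3 rooms available — holds.
The Postmortem can't start until after the AllHands — holds.
Postmortem is already locked to 11am — violated.

No. The Postmortem can't start until after the Hiring is not satisfied.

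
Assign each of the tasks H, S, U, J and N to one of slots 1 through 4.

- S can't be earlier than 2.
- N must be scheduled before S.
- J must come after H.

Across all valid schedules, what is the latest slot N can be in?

Downstream work caps N at 3.
N at 3 is achievable: N -> 3; H -> 1; S -> 4; J -> 2; U -> 1.

3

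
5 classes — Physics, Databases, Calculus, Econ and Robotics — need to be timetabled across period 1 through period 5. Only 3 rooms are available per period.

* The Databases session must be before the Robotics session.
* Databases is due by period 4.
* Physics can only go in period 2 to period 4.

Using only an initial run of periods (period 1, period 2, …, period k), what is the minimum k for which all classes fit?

2 periods

The precedence chain requires at least 2 distinct periods.
With at most 3 per period and 5 classes, at least 2 periods are needed.
2 works (last occupied period: period 2): for example Robotics=period 2; Calculus=period 1; Databases=period 1; Econ=period 1; Physics=period 2.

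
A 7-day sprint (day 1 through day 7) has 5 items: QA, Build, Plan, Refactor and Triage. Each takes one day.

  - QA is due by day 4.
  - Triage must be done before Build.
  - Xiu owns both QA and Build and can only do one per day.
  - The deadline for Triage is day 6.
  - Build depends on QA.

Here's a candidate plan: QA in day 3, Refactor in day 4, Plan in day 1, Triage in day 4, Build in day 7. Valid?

Yes, all constraints hold

Build depends on QA — holds.
QA is due by day 4 — holds.
The deadline for Triage is day 6 — holds.
Xiu owns both QA and Build and can only do one per day — holds.
Triage must be done before Build — holds.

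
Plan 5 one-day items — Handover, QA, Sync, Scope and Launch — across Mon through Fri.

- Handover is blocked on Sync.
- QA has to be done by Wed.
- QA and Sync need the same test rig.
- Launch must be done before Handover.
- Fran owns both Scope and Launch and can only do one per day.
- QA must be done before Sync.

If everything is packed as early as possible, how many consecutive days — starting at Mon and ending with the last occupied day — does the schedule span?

The precedence chain requires at least 3 distinct days.
3 works (last occupied day: Wed): for example QA=Mon; Launch=Mon; Sync=Tue; Handover=Wed; Scope=Tue.

3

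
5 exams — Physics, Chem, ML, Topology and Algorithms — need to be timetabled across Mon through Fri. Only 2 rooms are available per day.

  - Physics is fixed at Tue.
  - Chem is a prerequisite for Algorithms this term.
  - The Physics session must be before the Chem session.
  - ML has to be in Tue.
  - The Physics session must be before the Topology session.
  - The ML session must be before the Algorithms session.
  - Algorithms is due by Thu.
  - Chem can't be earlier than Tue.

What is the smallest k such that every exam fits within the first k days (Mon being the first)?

The precedence chain requires at least 3 distinct days.
With at most 2 per day and 5 exams, at least 3 days are needed.
Propagating the time windows through the other constraints, Algorithms can't land before Thu — that is day 4 counting from Mon — so the schedule must run through at least 4 days.
4 works (last occupied day: Thu): for example Topology in Wed; Physics in Tue; Algorithms in Thu; ML in Tue; Chem in Wed.

4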